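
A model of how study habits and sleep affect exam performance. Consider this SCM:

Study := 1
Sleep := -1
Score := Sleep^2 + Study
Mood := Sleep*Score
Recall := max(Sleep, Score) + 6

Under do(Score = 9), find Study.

1

Under do(Score=9), the mechanism Score := Sleep^2 + Study is discarded; Score is fixed at 9.
Study is not downstream of the intervention, so its value is determined by the original equations.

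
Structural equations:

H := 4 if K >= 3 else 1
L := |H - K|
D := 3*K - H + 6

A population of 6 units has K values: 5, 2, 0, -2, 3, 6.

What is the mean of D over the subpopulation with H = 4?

Conditioning on H=4 selects the 3 unit(s) with K ∈ {5, 3, 6}. Their D values: 17, 11, 20. Mean = 16.

16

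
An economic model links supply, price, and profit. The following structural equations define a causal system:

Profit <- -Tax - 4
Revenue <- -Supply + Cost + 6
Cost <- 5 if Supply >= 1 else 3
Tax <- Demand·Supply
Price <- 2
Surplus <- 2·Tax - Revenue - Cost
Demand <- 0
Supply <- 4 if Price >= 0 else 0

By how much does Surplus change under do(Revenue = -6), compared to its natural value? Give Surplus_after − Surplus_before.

13

do(Revenue=-6) replaces the equation Revenue <- -Supply + Cost + 6 with the constant Revenue = -6.
Supply = 4 if Price >= 0 else 0  [with Price=2]  = 4
Cost = 5 if Supply >= 1 else 3  [with Supply=4]  = 5
Tax = Demand·Supply  [with Demand=0, Supply=4]  = 0
Surplus = 2·Tax - Revenue - Cost  [with Tax=0, Revenue=-6, Cost=5]  = 1
Without intervention: Supply = 4 if Price >= 0 else 0  [with Price=2]  = 4; Cost = 5 if Supply >= 1 else 3  [with Supply=4]  = 5; Revenue = -Supply + Cost + 6  [with Supply=4, Cost=5]  = 7; Tax = Demand·Supply  [with Demand=0, Supply=4]  = 0; Surplus = 2·Tax - Revenue - Cost  [with Tax=0, Revenue=7, Cost=5]  = -12.
Change = 1 − (-12) = 13.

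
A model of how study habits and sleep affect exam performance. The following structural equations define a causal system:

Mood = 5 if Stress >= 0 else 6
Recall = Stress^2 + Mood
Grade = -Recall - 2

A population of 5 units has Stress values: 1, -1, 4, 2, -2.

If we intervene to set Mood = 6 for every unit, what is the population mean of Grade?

do(Mood=6) breaks Mood's dependence on Stress. With Mood=6 fixed, Grade across the units is -9, -9, -24, -12, -12, mean -13.2.

-13.2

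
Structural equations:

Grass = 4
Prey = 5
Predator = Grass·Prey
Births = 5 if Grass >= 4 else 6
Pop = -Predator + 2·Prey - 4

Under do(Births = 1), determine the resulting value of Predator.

20

Under do(Births=1), the mechanism Births = 5 if Grass >= 4 else 6 is discarded; Births is fixed at 1.
Since Predator is not a descendant of the intervened variable, it is unaffected.
Predator = Grass·Prey  [with Grass=4, Prey=5]  = 20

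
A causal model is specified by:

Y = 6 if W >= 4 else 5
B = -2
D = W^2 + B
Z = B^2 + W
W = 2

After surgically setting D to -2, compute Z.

6

Under do(D=-2), the mechanism D = W^2 + B is discarded; D is fixed at -2.
Since Z is not a descendant of the intervened variable, it is unaffected.
Z = B^2 + W  [with B=-2, W=2]  = 6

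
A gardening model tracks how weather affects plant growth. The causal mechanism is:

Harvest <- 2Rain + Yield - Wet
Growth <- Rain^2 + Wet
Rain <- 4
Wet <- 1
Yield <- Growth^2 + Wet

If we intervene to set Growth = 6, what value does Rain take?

4

Under do(Growth=6), the mechanism Growth <- Rain^2 + Wet is discarded; Growth is fixed at 6.
Rain is not downstream of the intervention, so its value is determined by the original equations.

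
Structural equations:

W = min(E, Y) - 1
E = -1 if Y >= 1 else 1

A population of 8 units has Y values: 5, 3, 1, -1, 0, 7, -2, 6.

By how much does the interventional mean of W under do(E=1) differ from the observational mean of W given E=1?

The intervention sets E=1 in all 8 units regardless of Y. Recomputing W per unit gives 0, 0, 0, -2, -1, 0, -3, 0; average -0.75.
Conditioning on E=1 selects the 3 unit(s) with Y ∈ {-1, 0, -2}. Their W values: -2, -1, -3. Mean = -2.
Difference = -0.75 − (-2) = 1.25.

1.25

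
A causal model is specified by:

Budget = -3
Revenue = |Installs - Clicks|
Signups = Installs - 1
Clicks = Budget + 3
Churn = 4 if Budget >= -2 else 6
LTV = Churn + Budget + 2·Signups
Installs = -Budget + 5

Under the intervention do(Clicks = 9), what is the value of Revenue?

1

Under do(Clicks=9), the mechanism Clicks = Budget + 3 is discarded; Clicks is fixed at 9.
Installs = -Budget + 5  [with Budget=-3]  = 8
Revenue = |Installs - Clicks|  [with Installs=8, Clicks=9]  = 1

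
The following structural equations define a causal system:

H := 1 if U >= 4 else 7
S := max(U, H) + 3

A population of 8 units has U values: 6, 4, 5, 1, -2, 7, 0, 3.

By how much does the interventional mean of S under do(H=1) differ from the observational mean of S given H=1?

Under do(H=1), H's equation is replaced by H=1 for every unit. Per-unit S: 9, 7, 8, 4, 4, 10, 4, 6. Mean = 6.5.
Observing H=1 restricts to units where H's equation naturally yields 1: U ∈ {6, 4, 5, 7}. In that subpopulation S = 9, 7, 8, 10, mean 8.5.
Difference = 6.5 − 8.5 = -2.

-2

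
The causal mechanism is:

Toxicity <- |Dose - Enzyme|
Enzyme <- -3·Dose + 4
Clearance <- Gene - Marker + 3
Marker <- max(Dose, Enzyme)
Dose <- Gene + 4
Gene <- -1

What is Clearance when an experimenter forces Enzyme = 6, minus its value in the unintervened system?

-3

The intervention breaks the incoming arrows to Enzyme: Enzyme <- -3·Dose + 4 no longer applies, and Enzyme = 6.
Dose = Gene + 4  [with Gene=-1]  = 3
Marker = max(Dose, Enzyme)  [with Dose=3, Enzyme=6]  = 6
Clearance = Gene - Marker + 3  [with Gene=-1, Marker=6]  = -4
Without intervention: Dose = Gene + 4  [with Gene=-1]  = 3; Enzyme = -3·Dose + 4  [with Dose=3]  = -5; Marker = max(Dose, Enzyme)  [with Dose=3, Enzyme=-5]  = 3; Clearance = Gene - Marker + 3  [with Gene=-1, Marker=3]  = -1.
Change = -4 − (-1) = -3.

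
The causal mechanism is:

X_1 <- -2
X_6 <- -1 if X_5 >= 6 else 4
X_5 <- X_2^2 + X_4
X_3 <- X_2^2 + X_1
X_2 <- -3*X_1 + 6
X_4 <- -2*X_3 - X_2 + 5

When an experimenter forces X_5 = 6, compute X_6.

-1

The intervention breaks the incoming arrows to X_5: X_5 <- X_2^2 + X_4 no longer applies, and X_5 = 6.
X_6 = -1 if X_5 >= 6 else 4  [with X_5=6]  = -1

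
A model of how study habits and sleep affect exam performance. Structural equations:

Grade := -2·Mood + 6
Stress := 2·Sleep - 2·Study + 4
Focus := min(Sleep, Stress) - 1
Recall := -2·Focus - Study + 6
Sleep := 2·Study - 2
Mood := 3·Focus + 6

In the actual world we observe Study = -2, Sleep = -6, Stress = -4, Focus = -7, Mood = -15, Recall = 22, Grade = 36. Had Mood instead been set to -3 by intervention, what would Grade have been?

Under do(Mood=-3), the mechanism Mood := 3·Focus + 6 is discarded; Mood is fixed at -3.
Grade = -2·Mood + 6  [with Mood=-3]  = 12

12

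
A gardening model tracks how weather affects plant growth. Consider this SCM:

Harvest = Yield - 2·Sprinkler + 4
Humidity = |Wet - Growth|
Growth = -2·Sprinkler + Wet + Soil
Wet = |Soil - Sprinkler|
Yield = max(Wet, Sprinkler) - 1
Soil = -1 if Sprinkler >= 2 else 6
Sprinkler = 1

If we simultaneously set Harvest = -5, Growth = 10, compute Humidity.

Under do(Harvest = -5, Growth = 10), each intervened variable's structural equation is replaced by its fixed value.
Soil = -1 if Sprinkler >= 2 else 6  [with Sprinkler=1]  = 6
Wet = |Soil - Sprinkler|  [with Soil=6, Sprinkler=1]  = 5
Humidity = |Wet - Growth|  [with Wet=5, Growth=10]  = 5

5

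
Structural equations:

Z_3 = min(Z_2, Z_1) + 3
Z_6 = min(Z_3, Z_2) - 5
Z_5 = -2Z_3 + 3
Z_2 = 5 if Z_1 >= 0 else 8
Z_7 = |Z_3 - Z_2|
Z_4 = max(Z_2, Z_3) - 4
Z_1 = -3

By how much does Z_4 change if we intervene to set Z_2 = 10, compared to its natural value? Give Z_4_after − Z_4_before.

Under do(Z_2=10), the mechanism Z_2 = 5 if Z_1 >= 0 else 8 is discarded; Z_2 is fixed at 10.
Z_3 = min(Z_2, Z_1) + 3  [with Z_2=10, Z_1=-3]  = 0
Z_4 = max(Z_2, Z_3) - 4  [with Z_2=10, Z_3=0]  = 6
Without intervention: Z_2 = 5 if Z_1 >= 0 else 8  [with Z_1=-3]  = 8; Z_3 = min(Z_2, Z_1) + 3  [with Z_2=8, Z_1=-3]  = 0; Z_4 = max(Z_2, Z_3) - 4  [with Z_2=8, Z_3=0]  = 4.
Change = 6 − 4 = 2.

2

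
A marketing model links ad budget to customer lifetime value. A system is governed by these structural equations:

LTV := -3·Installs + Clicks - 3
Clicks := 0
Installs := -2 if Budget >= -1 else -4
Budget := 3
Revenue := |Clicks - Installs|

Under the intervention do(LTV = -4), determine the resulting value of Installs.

do(LTV=-4) replaces the equation LTV := -3·Installs + Clicks - 3 with the constant LTV = -4.
Installs is not downstream of the intervention, so its value is determined by the original equations.
Installs = -2 if Budget >= -1 else -4  [with Budget=3]  = -2

-2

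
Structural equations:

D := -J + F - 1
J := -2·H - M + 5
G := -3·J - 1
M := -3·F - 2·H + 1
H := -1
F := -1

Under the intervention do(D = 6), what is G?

do(D=6) replaces the equation D := -J + F - 1 with the constant D = 6.
Since G is not a descendant of the intervened variable, it is unaffected.
M = -3·F - 2·H + 1  [with F=-1, H=-1]  = 6
J = -2·H - M + 5  [with H=-1, M=6]  = 1
G = -3·J - 1  [with J=1]  = -4

-4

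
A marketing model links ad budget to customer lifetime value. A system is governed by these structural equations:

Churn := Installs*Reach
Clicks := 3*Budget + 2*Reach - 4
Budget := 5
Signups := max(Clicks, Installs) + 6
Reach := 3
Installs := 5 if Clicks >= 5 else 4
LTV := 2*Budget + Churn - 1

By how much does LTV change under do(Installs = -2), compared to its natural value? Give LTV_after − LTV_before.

-21

The intervention breaks the incoming arrows to Installs: Installs := 5 if Clicks >= 5 else 4 no longer applies, and Installs = -2.
Churn = Installs*Reach  [with Installs=-2, Reach=3]  = -6
LTV = 2*Budget + Churn - 1  [with Budget=5, Churn=-6]  = 3
Without intervention: Clicks = 3*Budget + 2*Reach - 4  [with Budget=5, Reach=3]  = 17; Installs = 5 if Clicks >= 5 else 4  [with Clicks=17]  = 5; Churn = Installs*Reach  [with Installs=5, Reach=3]  = 15; LTV = 2*Budget + Churn - 1  [with Budget=5, Churn=15]  = 24.
Change = 3 − 24 = -21.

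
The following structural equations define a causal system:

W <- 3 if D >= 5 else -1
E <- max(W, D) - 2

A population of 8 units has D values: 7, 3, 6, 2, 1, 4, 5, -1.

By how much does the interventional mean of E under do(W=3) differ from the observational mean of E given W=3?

-1.75

The intervention sets W=3 in all 8 units regardless of D. Recomputing E per unit gives 5, 1, 4, 1, 1, 2, 3, 1; average 2.25.
E[E|W=3] averages over only the 3 units with W=3 (D = 7, 6, 5): E = 5, 4, 3, mean 4.
Difference = 2.25 − 4 = -1.75.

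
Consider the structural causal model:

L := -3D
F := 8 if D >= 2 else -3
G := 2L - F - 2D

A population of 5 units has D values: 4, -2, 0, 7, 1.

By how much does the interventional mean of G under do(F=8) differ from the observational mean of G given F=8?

Under do(F=8), F's equation is replaced by F=8 for every unit. Per-unit G: -40, 8, -8, -64, -16. Mean = -24.
Conditioning on F=8 selects the 2 unit(s) with D ∈ {4, 7}. Their G values: -40, -64. Mean = -52.
Difference = -24 − (-52) = 28.

28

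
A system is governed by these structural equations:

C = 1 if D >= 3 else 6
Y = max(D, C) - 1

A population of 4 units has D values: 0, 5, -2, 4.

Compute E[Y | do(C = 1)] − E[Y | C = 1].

The intervention sets C=1 in all 4 units regardless of D. Recomputing Y per unit gives 0, 4, 0, 3; average 1.75.
E[Y|C=1] averages over only the 2 units with C=1 (D = 5, 4): Y = 4, 3, mean 3.5.
Difference = 1.75 − 3.5 = -1.75.

-1.75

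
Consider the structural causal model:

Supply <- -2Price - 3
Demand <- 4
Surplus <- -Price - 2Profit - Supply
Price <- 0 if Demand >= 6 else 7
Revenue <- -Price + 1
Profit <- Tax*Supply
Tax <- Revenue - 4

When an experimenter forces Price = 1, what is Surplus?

-36

Under do(Price=1), the mechanism Price <- 0 if Demand >= 6 else 7 is discarded; Price is fixed at 1.
Supply = -2Price - 3  [with Price=1]  = -5
Revenue = -Price + 1  [with Price=1]  = 0
Tax = Revenue - 4  [with Revenue=0]  = -4
Profit = Tax*Supply  [with Tax=-4, Supply=-5]  = 20
Surplus = -Price - 2Profit - Supply  [with Price=1, Profit=20, Supply=-5]  = -36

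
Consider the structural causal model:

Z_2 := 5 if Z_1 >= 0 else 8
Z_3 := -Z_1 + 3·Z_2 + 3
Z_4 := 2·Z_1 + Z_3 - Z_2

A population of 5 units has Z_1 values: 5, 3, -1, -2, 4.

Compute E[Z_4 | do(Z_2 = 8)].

Every unit gets Z_2=8 under the intervention. Z_4 values become 24, 22, 18, 17, 23; E[Z_4|do(Z_2=8)] = 20.8.

20.8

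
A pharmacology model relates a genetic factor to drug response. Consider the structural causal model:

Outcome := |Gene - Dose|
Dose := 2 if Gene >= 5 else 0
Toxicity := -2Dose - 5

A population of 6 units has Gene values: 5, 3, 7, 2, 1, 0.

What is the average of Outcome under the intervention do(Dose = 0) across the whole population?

3

Every unit gets Dose=0 under the intervention. Outcome values become 5, 3, 7, 2, 1, 0; E[Outcome|do(Dose=0)] = 3.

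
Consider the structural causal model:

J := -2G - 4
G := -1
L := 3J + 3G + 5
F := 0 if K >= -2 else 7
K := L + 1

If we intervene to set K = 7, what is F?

Intervening sets K = 7 and removes its equation (K := L + 1).
F = 0 if K >= -2 else 7  [with K=7]  = 0

0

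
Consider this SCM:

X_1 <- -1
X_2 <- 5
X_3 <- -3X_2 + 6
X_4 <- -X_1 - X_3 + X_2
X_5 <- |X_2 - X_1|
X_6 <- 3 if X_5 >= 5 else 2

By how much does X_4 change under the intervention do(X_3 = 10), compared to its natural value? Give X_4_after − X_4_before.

The intervention breaks the incoming arrows to X_3: X_3 <- -3X_2 + 6 no longer applies, and X_3 = 10.
X_4 = -X_1 - X_3 + X_2  [with X_1=-1, X_3=10, X_2=5]  = -4
Without intervention: X_3 = -3X_2 + 6  [with X_2=5]  = -9; X_4 = -X_1 - X_3 + X_2  [with X_1=-1, X_3=-9, X_2=5]  = 15.
Change = -4 − 15 = -19.

-19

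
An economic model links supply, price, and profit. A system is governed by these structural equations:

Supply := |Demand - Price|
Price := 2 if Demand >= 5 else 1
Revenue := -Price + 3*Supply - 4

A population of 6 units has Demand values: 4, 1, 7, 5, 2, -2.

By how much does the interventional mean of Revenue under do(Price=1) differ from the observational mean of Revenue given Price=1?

3.25

Under do(Price=1), Price's equation is replaced by Price=1 for every unit. Per-unit Revenue: 4, -5, 13, 7, -2, 4. Mean = 3.5.
Conditioning on Price=1 selects the 4 unit(s) with Demand ∈ {4, 1, 2, -2}. Their Revenue values: 4, -5, -2, 4. Mean = 0.25.
Difference = 3.5 − 0.25 = 3.25.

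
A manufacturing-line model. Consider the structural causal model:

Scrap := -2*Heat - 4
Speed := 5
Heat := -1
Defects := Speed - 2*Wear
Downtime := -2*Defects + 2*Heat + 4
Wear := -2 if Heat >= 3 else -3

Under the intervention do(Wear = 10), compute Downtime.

32

The intervention breaks the incoming arrows to Wear: Wear := -2 if Heat >= 3 else -3 no longer applies, and Wear = 10.
Defects = Speed - 2*Wear  [with Speed=5, Wear=10]  = -15
Downtime = -2*Defects + 2*Heat + 4  [with Defects=-15, Heat=-1]  = 32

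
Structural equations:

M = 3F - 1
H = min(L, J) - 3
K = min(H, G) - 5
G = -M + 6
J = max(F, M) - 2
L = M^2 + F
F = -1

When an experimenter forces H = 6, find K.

1

Intervening sets H = 6 and removes its equation (H = min(L, J) - 3).
M = 3F - 1  [with F=-1]  = -4
G = -M + 6  [with M=-4]  = 10
K = min(H, G) - 5  [with H=6, G=10]  = 1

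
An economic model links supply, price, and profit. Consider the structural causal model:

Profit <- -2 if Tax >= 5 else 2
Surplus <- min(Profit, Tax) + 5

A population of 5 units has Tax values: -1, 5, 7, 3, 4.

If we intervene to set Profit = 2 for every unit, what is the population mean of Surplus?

6.4

The intervention sets Profit=2 in all 5 units regardless of Tax. Recomputing Surplus per unit gives 4, 7, 7, 7, 7; average 6.4.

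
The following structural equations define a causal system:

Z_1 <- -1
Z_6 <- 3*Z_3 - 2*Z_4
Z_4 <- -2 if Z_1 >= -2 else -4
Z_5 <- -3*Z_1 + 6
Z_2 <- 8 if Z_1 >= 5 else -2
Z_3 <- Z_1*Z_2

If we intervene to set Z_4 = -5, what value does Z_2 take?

The intervention breaks the incoming arrows to Z_4: Z_4 <- -2 if Z_1 >= -2 else -4 no longer applies, and Z_4 = -5.
Since Z_2 is not a descendant of the intervened variable, it is unaffected.
Z_2 = 8 if Z_1 >= 5 else -2  [with Z_1=-1]  = -2

-2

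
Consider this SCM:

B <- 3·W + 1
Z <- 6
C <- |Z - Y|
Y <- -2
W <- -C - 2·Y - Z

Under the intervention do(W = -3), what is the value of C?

Under do(W=-3), the mechanism W <- -C - 2·Y - Z is discarded; W is fixed at -3.
Since C is not a descendant of the intervened variable, it is unaffected.
C = |Z - Y|  [with Z=6, Y=-2]  = 8

8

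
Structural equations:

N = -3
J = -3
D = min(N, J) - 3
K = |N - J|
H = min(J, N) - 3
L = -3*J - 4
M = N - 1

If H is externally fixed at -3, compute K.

0

The intervention breaks the incoming arrows to H: H = min(J, N) - 3 no longer applies, and H = -3.
Since K is not a descendant of the intervened variable, it is unaffected.
K = |N - J|  [with N=-3, J=-3]  = 0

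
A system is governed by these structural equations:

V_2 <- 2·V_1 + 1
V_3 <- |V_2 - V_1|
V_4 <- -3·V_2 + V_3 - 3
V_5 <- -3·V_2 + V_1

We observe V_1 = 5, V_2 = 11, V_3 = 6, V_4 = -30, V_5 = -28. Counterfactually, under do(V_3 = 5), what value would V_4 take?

-31

The intervention breaks the incoming arrows to V_3: V_3 <- |V_2 - V_1| no longer applies, and V_3 = 5.
V_2 = 2·V_1 + 1  [with V_1=5]  = 11
V_4 = -3·V_2 + V_3 - 3  [with V_2=11, V_3=5]  = -31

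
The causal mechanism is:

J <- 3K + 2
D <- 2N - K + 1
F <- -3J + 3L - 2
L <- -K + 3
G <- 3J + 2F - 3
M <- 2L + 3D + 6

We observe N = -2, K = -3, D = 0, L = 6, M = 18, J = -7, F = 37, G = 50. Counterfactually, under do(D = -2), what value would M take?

12

do(D=-2) replaces the equation D <- 2N - K + 1 with the constant D = -2.
L = -K + 3  [with K=-3]  = 6
M = 2L + 3D + 6  [with L=6, D=-2]  = 12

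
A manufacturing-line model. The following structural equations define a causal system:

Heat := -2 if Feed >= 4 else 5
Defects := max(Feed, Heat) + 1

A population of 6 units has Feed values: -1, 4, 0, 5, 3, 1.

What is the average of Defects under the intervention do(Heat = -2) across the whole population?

Every unit gets Heat=-2 under the intervention. Defects values become 0, 5, 1, 6, 4, 2; E[Defects|do(Heat=-2)] = 3.

3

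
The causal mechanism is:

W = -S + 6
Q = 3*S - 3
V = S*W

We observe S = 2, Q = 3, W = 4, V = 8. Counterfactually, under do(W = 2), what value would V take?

4

The intervention breaks the incoming arrows to W: W = -S + 6 no longer applies, and W = 2.
V = S*W  [with S=2, W=2]  = 4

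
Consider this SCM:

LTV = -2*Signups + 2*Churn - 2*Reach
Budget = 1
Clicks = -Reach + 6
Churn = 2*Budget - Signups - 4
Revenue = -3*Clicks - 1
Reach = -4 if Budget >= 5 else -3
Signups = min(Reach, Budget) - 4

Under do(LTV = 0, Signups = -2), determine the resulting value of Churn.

0

Under do(LTV = 0, Signups = -2), each intervened variable's structural equation is replaced by its fixed value.
Churn = 2*Budget - Signups - 4  [with Budget=1, Signups=-2]  = 0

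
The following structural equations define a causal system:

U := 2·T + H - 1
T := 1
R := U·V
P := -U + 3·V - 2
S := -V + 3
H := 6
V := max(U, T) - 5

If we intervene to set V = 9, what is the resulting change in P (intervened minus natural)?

21

Intervening sets V = 9 and removes its equation (V := max(U, T) - 5).
U = 2·T + H - 1  [with T=1, H=6]  = 7
P = -U + 3·V - 2  [with U=7, V=9]  = 18
Without intervention: U = 2·T + H - 1  [with T=1, H=6]  = 7; V = max(U, T) - 5  [with U=7, T=1]  = 2; P = -U + 3·V - 2  [with U=7, V=2]  = -3.
Change = 18 − (-3) = 21.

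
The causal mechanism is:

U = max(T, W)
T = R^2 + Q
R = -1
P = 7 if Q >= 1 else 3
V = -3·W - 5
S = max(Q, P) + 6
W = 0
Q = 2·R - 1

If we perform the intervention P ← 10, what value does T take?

-2

The intervention breaks the incoming arrows to P: P = 7 if Q >= 1 else 3 no longer applies, and P = 10.
No directed path runs from P to T, so T keeps its natural value.
Q = 2·R - 1  [with R=-1]  = -3
T = R^2 + Q  [with R=-1, Q=-3]  = -2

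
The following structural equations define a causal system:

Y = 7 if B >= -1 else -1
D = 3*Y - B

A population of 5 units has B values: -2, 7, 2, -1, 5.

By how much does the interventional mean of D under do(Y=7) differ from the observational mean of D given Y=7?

Under do(Y=7), Y's equation is replaced by Y=7 for every unit. Per-unit D: 23, 14, 19, 22, 16. Mean = 18.8.
Observing Y=7 restricts to units where Y's equation naturally yields 7: B ∈ {7, 2, -1, 5}. In that subpopulation D = 14, 19, 22, 16, mean 17.75.
Difference = 18.8 − 17.75 = 1.05.

1.05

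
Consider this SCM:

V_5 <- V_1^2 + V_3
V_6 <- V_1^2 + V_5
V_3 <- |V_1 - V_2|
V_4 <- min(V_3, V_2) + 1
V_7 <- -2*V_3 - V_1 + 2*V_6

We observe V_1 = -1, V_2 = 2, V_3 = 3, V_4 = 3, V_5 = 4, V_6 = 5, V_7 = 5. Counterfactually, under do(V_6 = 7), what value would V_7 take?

9

Intervening sets V_6 = 7 and removes its equation (V_6 <- V_1^2 + V_5).
V_3 = |V_1 - V_2|  [with V_1=-1, V_2=2]  = 3
V_7 = -2*V_3 - V_1 + 2*V_6  [with V_3=3, V_1=-1, V_6=7]  = 9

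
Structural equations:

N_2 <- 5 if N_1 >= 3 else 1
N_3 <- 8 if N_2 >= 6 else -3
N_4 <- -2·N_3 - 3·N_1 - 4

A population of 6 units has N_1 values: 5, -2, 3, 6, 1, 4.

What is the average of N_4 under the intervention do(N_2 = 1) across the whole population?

Every unit gets N_2=1 under the intervention. N_4 values become -13, 8, -7, -16, -1, -10; E[N_4|do(N_2=1)] = -6.5.

-6.5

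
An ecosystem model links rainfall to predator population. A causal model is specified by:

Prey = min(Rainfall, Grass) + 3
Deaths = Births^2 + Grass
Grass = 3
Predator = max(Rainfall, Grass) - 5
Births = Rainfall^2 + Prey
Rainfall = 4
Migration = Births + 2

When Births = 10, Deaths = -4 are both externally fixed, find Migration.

Under do(Births = 10, Deaths = -4), each intervened variable's structural equation is replaced by its fixed value.
Migration = Births + 2  [with Births=10]  = 12

12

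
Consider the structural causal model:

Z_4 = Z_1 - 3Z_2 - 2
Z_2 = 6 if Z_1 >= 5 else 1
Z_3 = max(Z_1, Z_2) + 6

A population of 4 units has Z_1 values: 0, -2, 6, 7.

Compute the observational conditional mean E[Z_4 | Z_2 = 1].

-6

Observing Z_2=1 restricts to units where Z_2's equation naturally yields 1: Z_1 ∈ {0, -2}. In that subpopulation Z_4 = -5, -7, mean -6.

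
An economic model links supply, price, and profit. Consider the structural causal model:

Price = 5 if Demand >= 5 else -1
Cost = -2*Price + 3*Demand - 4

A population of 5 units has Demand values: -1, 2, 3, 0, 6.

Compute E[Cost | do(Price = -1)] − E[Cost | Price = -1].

3

Every unit gets Price=-1 under the intervention. Cost values become -5, 4, 7, -2, 16; E[Cost|do(Price=-1)] = 4.
Conditioning on Price=-1 selects the 4 unit(s) with Demand ∈ {-1, 2, 3, 0}. Their Cost values: -5, 4, 7, -2. Mean = 1.
Difference = 4 − 1 = 3.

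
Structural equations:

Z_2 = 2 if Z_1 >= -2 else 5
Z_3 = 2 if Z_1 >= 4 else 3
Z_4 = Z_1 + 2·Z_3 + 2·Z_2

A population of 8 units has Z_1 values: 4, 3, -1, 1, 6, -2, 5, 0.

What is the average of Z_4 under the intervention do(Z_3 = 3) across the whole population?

do(Z_3=3) breaks Z_3's dependence on Z_1. With Z_3=3 fixed, Z_4 across the units is 14, 13, 9, 11, 16, 8, 15, 10, mean 12.

12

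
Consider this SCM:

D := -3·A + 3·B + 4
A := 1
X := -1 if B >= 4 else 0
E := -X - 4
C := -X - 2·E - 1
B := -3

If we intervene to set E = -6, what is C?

11

Under do(E=-6), the mechanism E := -X - 4 is discarded; E is fixed at -6.
X = -1 if B >= 4 else 0  [with B=-3]  = 0
C = -X - 2·E - 1  [with X=0, E=-6]  = 11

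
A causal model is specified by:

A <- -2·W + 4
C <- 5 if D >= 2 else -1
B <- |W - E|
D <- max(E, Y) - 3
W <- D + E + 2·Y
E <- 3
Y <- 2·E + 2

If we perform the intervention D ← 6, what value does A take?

The intervention breaks the incoming arrows to D: D <- max(E, Y) - 3 no longer applies, and D = 6.
Y = 2·E + 2  [with E=3]  = 8
W = D + E + 2·Y  [with D=6, E=3, Y=8]  = 25
A = -2·W + 4  [with W=25]  = -46

-46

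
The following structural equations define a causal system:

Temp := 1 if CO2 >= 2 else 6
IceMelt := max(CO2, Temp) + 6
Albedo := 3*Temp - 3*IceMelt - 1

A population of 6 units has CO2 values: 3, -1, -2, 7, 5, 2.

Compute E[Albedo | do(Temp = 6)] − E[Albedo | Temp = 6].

do(Temp=6) breaks Temp's dependence on CO2. With Temp=6 fixed, Albedo across the units is -19, -19, -19, -22, -19, -19, mean -19.5.
E[Albedo|Temp=6] averages over only the 2 units with Temp=6 (CO2 = -1, -2): Albedo = -19, -19, mean -19.
Difference = -19.5 − (-19) = -0.5.

-0.5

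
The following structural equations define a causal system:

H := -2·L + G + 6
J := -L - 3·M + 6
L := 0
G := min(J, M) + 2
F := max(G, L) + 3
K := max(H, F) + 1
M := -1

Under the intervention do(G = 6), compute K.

The intervention breaks the incoming arrows to G: G := min(J, M) + 2 no longer applies, and G = 6.
H = -2·L + G + 6  [with L=0, G=6]  = 12
F = max(G, L) + 3  [with G=6, L=0]  = 9
K = max(H, F) + 1  [with H=12, F=9]  = 13

13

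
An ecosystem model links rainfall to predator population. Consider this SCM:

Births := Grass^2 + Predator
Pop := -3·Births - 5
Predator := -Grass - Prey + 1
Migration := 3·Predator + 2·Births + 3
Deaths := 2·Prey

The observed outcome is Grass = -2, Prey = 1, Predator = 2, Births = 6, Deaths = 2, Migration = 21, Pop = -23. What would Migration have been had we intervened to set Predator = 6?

41

The intervention breaks the incoming arrows to Predator: Predator := -Grass - Prey + 1 no longer applies, and Predator = 6.
Births = Grass^2 + Predator  [with Grass=-2, Predator=6]  = 10
Migration = 3·Predator + 2·Births + 3  [with Predator=6, Births=10]  = 41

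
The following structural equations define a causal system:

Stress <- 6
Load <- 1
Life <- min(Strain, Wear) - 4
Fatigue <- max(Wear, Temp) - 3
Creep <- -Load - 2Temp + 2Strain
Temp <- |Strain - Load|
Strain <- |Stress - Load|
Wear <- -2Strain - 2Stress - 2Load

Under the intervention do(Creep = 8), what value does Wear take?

The intervention breaks the incoming arrows to Creep: Creep <- -Load - 2Temp + 2Strain no longer applies, and Creep = 8.
Since Wear is not a descendant of the intervened variable, it is unaffected.
Strain = |Stress - Load|  [with Stress=6, Load=1]  = 5
Wear = -2Strain - 2Stress - 2Load  [with Strain=5, Stress=6, Load=1]  = -24

-24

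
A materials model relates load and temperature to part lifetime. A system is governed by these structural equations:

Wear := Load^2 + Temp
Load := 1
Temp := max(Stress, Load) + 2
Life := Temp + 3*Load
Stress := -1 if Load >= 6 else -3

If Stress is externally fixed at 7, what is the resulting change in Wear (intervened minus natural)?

6

Under do(Stress=7), the mechanism Stress := -1 if Load >= 6 else -3 is discarded; Stress is fixed at 7.
Temp = max(Stress, Load) + 2  [with Stress=7, Load=1]  = 9
Wear = Load^2 + Temp  [with Load=1, Temp=9]  = 10
Without intervention: Stress = -1 if Load >= 6 else -3  [with Load=1]  = -3; Temp = max(Stress, Load) + 2  [with Stress=-3, Load=1]  = 3; Wear = Load^2 + Temp  [with Load=1, Temp=3]  = 4.
Change = 10 − 4 = 6.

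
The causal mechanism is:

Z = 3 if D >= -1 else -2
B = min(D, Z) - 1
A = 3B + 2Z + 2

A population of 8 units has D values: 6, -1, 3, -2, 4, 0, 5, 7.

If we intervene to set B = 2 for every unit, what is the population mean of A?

Under do(B=2), B's equation is replaced by B=2 for every unit. Per-unit A: 14, 14, 14, 4, 14, 14, 14, 14. Mean = 12.75.

12.75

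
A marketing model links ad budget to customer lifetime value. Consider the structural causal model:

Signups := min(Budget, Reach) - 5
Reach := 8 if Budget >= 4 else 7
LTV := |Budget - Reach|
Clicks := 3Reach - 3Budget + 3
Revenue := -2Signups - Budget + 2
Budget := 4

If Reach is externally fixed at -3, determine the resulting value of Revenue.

14

do(Reach=-3) replaces the equation Reach := 8 if Budget >= 4 else 7 with the constant Reach = -3.
Signups = min(Budget, Reach) - 5  [with Budget=4, Reach=-3]  = -8
Revenue = -2Signups - Budget + 2  [with Signups=-8, Budget=4]  = 14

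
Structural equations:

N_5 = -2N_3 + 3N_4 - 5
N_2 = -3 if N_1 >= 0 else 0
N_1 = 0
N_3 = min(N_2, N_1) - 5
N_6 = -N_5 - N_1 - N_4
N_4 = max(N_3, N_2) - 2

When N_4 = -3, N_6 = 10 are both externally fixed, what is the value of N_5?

2

Setting N_4 = -3, N_6 = 10 by intervention discards those variables' equations.
N_2 = -3 if N_1 >= 0 else 0  [with N_1=0]  = -3
N_3 = min(N_2, N_1) - 5  [with N_2=-3, N_1=0]  = -8
N_5 = -2N_3 + 3N_4 - 5  [with N_3=-8, N_4=-3]  = 2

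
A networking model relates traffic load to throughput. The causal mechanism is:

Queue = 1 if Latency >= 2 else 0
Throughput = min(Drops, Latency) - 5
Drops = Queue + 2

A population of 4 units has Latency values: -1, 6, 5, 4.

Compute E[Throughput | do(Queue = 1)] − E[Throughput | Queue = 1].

-1

Every unit gets Queue=1 under the intervention. Throughput values become -6, -2, -2, -2; E[Throughput|do(Queue=1)] = -3.
Observing Queue=1 restricts to units where Queue's equation naturally yields 1: Latency ∈ {6, 5, 4}. In that subpopulation Throughput = -2, -2, -2, mean -2.
Difference = -3 − (-2) = -1.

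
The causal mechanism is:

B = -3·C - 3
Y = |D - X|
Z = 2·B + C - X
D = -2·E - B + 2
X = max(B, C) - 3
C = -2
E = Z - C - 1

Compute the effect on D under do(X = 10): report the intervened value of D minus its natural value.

20

The intervention breaks the incoming arrows to X: X = max(B, C) - 3 no longer applies, and X = 10.
B = -3·C - 3  [with C=-2]  = 3
Z = 2·B + C - X  [with B=3, C=-2, X=10]  = -6
E = Z - C - 1  [with Z=-6, C=-2]  = -5
D = -2·E - B + 2  [with E=-5, B=3]  = 9
Without intervention: B = -3·C - 3  [with C=-2]  = 3; X = max(B, C) - 3  [with B=3, C=-2]  = 0; Z = 2·B + C - X  [with B=3, C=-2, X=0]  = 4; E = Z - C - 1  [with Z=4, C=-2]  = 5; D = -2·E - B + 2  [with E=5, B=3]  = -11.
Change = 9 − (-11) = 20.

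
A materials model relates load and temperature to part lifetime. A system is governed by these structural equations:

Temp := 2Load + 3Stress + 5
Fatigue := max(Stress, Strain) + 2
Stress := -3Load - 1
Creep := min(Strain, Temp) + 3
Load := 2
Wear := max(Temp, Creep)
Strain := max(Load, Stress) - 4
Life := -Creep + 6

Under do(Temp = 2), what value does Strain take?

Under do(Temp=2), the mechanism Temp := 2Load + 3Stress + 5 is discarded; Temp is fixed at 2.
Since Strain is not a descendant of the intervened variable, it is unaffected.
Stress = -3Load - 1  [with Load=2]  = -7
Strain = max(Load, Stress) - 4  [with Load=2, Stress=-7]  = -2

-2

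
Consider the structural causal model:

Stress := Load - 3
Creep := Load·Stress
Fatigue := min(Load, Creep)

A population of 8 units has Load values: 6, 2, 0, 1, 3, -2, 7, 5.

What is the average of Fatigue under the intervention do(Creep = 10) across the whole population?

2.75

Under do(Creep=10), Creep's equation is replaced by Creep=10 for every unit. Per-unit Fatigue: 6, 2, 0, 1, 3, -2, 7, 5. Mean = 2.75.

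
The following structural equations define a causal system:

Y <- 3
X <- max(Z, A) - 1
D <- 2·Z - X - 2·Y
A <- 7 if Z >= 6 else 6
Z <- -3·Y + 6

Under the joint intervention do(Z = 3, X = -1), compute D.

1

Setting Z = 3, X = -1 by intervention discards those variables' equations.
D = 2·Z - X - 2·Y  [with Z=3, X=-1, Y=3]  = 1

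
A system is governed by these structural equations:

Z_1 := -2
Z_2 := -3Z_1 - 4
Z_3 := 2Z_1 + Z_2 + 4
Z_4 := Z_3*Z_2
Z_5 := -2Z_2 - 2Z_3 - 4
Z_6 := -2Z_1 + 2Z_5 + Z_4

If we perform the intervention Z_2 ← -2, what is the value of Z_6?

Under do(Z_2=-2), the mechanism Z_2 := -3Z_1 - 4 is discarded; Z_2 is fixed at -2.
Z_3 = 2Z_1 + Z_2 + 4  [with Z_1=-2, Z_2=-2]  = -2
Z_4 = Z_3*Z_2  [with Z_3=-2, Z_2=-2]  = 4
Z_5 = -2Z_2 - 2Z_3 - 4  [with Z_2=-2, Z_3=-2]  = 4
Z_6 = -2Z_1 + 2Z_5 + Z_4  [with Z_1=-2, Z_5=4, Z_4=4]  = 16

16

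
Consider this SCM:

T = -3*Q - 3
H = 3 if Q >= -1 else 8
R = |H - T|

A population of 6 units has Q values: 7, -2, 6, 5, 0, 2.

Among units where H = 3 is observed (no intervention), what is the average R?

Observing H=3 restricts to units where H's equation naturally yields 3: Q ∈ {7, 6, 5, 0, 2}. In that subpopulation R = 27, 24, 21, 6, 12, mean 18.

18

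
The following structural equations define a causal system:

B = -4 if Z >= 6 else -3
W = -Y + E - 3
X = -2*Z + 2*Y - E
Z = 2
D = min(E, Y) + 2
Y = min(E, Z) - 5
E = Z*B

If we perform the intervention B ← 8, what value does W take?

Under do(B=8), the mechanism B = -4 if Z >= 6 else -3 is discarded; B is fixed at 8.
E = Z*B  [with Z=2, B=8]  = 16
Y = min(E, Z) - 5  [with E=16, Z=2]  = -3
W = -Y + E - 3  [with Y=-3, E=16]  = 16

16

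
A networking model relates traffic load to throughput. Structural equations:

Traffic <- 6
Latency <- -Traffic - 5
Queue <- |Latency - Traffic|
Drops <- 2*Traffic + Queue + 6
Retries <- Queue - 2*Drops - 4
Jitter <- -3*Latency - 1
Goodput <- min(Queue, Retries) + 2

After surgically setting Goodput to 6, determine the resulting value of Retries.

The intervention breaks the incoming arrows to Goodput: Goodput <- min(Queue, Retries) + 2 no longer applies, and Goodput = 6.
Retries is not downstream of the intervention, so its value is determined by the original equations.
Latency = -Traffic - 5  [with Traffic=6]  = -11
Queue = |Latency - Traffic|  [with Latency=-11, Traffic=6]  = 17
Drops = 2*Traffic + Queue + 6  [with Traffic=6, Queue=17]  = 35
Retries = Queue - 2*Drops - 4  [with Queue=17, Drops=35]  = -57

-57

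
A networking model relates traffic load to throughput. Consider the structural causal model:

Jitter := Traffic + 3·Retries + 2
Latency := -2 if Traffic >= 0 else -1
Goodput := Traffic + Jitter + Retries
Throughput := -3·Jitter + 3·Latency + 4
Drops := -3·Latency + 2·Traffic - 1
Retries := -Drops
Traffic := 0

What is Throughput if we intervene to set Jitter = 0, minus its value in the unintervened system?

The intervention breaks the incoming arrows to Jitter: Jitter := Traffic + 3·Retries + 2 no longer applies, and Jitter = 0.
Latency = -2 if Traffic >= 0 else -1  [with Traffic=0]  = -2
Throughput = -3·Jitter + 3·Latency + 4  [with Jitter=0, Latency=-2]  = -2
Without intervention: Latency = -2 if Traffic >= 0 else -1  [with Traffic=0]  = -2; Drops = -3·Latency + 2·Traffic - 1  [with Latency=-2, Traffic=0]  = 5; Retries = -Drops  [with Drops=5]  = -5; Jitter = Traffic + 3·Retries + 2  [with Traffic=0, Retries=-5]  = -13; Throughput = -3·Jitter + 3·Latency + 4  [with Jitter=-13, Latency=-2]  = 37.
Change = -2 − 37 = -39.

-39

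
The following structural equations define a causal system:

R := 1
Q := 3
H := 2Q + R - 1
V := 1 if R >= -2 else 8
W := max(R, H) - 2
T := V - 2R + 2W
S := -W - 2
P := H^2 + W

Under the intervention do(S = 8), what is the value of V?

1

Under do(S=8), the mechanism S := -W - 2 is discarded; S is fixed at 8.
Since V is not a descendant of the intervened variable, it is unaffected.
V = 1 if R >= -2 else 8  [with R=1]  = 1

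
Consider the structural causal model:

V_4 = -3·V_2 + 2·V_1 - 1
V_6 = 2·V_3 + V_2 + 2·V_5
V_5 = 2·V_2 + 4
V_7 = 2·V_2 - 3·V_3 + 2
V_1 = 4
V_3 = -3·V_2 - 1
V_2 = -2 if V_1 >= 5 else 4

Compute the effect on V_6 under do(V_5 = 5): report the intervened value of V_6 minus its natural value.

-14

The intervention breaks the incoming arrows to V_5: V_5 = 2·V_2 + 4 no longer applies, and V_5 = 5.
V_2 = -2 if V_1 >= 5 else 4  [with V_1=4]  = 4
V_3 = -3·V_2 - 1  [with V_2=4]  = -13
V_6 = 2·V_3 + V_2 + 2·V_5  [with V_3=-13, V_2=4, V_5=5]  = -12
Without intervention: V_2 = -2 if V_1 >= 5 else 4  [with V_1=4]  = 4; V_3 = -3·V_2 - 1  [with V_2=4]  = -13; V_5 = 2·V_2 + 4  [with V_2=4]  = 12; V_6 = 2·V_3 + V_2 + 2·V_5  [with V_3=-13, V_2=4, V_5=12]  = 2.
Change = -12 − 2 = -14.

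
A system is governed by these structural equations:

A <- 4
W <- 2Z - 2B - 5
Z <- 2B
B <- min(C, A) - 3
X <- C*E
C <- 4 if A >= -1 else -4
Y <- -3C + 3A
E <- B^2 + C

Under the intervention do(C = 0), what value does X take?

Under do(C=0), the mechanism C <- 4 if A >= -1 else -4 is discarded; C is fixed at 0.
B = min(C, A) - 3  [with C=0, A=4]  = -3
E = B^2 + C  [with B=-3, C=0]  = 9
X = C*E  [with C=0, E=9]  = 0

0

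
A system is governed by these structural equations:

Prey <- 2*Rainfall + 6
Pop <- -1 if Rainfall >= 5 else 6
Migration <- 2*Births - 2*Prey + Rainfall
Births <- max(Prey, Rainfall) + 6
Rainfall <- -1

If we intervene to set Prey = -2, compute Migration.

13

Under do(Prey=-2), the mechanism Prey <- 2*Rainfall + 6 is discarded; Prey is fixed at -2.
Births = max(Prey, Rainfall) + 6  [with Prey=-2, Rainfall=-1]  = 5
Migration = 2*Births - 2*Prey + Rainfall  [with Births=5, Prey=-2, Rainfall=-1]  = 13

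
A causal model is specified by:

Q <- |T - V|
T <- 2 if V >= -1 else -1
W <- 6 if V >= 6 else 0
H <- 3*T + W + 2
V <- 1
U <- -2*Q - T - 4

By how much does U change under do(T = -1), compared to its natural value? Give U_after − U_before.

Under do(T=-1), the mechanism T <- 2 if V >= -1 else -1 is discarded; T is fixed at -1.
Q = |T - V|  [with T=-1, V=1]  = 2
U = -2*Q - T - 4  [with Q=2, T=-1]  = -7
Without intervention: T = 2 if V >= -1 else -1  [with V=1]  = 2; Q = |T - V|  [with T=2, V=1]  = 1; U = -2*Q - T - 4  [with Q=1, T=2]  = -8.
Change = -7 − (-8) = 1.

1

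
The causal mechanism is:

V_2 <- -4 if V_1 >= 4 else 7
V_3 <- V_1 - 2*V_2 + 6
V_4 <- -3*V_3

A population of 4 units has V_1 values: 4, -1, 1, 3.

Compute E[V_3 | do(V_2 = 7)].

do(V_2=7) breaks V_2's dependence on V_1. With V_2=7 fixed, V_3 across the units is -4, -9, -7, -5, mean -6.25.

-6.25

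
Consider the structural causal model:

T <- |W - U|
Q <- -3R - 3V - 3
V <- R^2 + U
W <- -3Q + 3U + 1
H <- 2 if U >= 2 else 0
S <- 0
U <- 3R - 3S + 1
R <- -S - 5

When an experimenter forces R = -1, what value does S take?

Under do(R=-1), the mechanism R <- -S - 5 is discarded; R is fixed at -1.
S is not downstream of the intervention, so its value is determined by the original equations.

0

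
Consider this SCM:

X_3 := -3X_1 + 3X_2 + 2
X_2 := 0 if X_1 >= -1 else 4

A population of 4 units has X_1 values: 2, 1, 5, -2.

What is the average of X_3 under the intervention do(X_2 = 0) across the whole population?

do(X_2=0) breaks X_2's dependence on X_1. With X_2=0 fixed, X_3 across the units is -4, -1, -13, 8, mean -2.5.

-2.5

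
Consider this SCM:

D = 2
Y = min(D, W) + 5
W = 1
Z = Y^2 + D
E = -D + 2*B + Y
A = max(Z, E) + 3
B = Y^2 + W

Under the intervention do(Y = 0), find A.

5

The intervention breaks the incoming arrows to Y: Y = min(D, W) + 5 no longer applies, and Y = 0.
B = Y^2 + W  [with Y=0, W=1]  = 1
E = -D + 2*B + Y  [with D=2, B=1, Y=0]  = 0
Z = Y^2 + D  [with Y=0, D=2]  = 2
A = max(Z, E) + 3  [with Z=2, E=0]  = 5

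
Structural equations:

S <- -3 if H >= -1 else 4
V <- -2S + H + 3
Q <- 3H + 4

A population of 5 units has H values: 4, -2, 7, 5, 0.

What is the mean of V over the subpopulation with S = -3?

13

Conditioning on S=-3 selects the 4 unit(s) with H ∈ {4, 7, 5, 0}. Their V values: 13, 16, 14, 9. Mean = 13.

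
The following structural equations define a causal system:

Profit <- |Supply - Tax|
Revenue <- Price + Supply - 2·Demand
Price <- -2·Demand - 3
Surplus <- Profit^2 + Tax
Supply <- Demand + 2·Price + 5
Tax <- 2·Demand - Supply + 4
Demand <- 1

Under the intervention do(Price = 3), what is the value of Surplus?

Under do(Price=3), the mechanism Price <- -2·Demand - 3 is discarded; Price is fixed at 3.
Supply = Demand + 2·Price + 5  [with Demand=1, Price=3]  = 12
Tax = 2·Demand - Supply + 4  [with Demand=1, Supply=12]  = -6
Profit = |Supply - Tax|  [with Supply=12, Tax=-6]  = 18
Surplus = Profit^2 + Tax  [with Profit=18, Tax=-6]  = 318

318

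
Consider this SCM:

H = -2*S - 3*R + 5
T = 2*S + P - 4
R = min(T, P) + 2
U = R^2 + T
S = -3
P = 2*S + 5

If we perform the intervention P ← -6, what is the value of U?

180

Under do(P=-6), the mechanism P = 2*S + 5 is discarded; P is fixed at -6.
T = 2*S + P - 4  [with S=-3, P=-6]  = -16
R = min(T, P) + 2  [with T=-16, P=-6]  = -14
U = R^2 + T  [with R=-14, T=-16]  = 180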